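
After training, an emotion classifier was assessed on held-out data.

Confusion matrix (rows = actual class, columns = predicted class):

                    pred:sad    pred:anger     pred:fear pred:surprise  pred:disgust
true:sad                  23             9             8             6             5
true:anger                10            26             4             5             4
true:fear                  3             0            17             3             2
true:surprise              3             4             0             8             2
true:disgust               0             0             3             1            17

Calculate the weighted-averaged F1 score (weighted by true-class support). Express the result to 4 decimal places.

Per-class F1 score (2·TP/(2·TP+FP+FN)):
  sad: TP=23, FP=10+3+3+0=16, FN=9+8+6+5=28 → 46/90 = 0.51111
  anger: TP=26, FP=9+0+4+0=13, FN=10+4+5+4=23 → 52/88 = 0.59091
  fear: TP=17, FP=8+4+0+3=15, FN=3+0+3+2=8 → 34/57 = 0.59649
  surprise: TP=8, FP=6+5+3+1=15, FN=3+4+0+2=9 → 16/40 = 0.40000
  disgust: TP=17, FP=5+4+2+2=13, FN=0+0+3+1=4 → 34/51 = 0.66667
Weighted-F1 score = Σ (supportᵢ/N)·F1 scoreᵢ with N=163: (51/163)·0.51111 + (49/163)·0.59091 + (25/163)·0.59649 + (17/163)·0.40000 + (21/163)·0.66667 = 0.5566

0.5566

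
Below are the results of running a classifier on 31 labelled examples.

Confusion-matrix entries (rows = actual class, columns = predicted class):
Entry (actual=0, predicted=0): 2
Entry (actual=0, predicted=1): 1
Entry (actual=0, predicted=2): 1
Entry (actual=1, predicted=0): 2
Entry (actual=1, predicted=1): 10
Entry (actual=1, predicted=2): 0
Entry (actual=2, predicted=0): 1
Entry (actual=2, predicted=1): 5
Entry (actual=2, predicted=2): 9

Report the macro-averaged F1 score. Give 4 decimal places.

0.6262

Per-class F1 score (2·TP/(2·TP+FP+FN)):
  0: TP=2, FP=2+1=3, FN=1+1=2 → 4/9 = 0.44444
  1: TP=10, FP=1+5=6, FN=2+0=2 → 20/28 = 0.71429
  2: TP=9, FP=1+0=1, FN=1+5=6 → 18/25 = 0.72000
Macro-F1 score = mean = (0.44444 + 0.71429 + 0.72000) / 3 = 0.6262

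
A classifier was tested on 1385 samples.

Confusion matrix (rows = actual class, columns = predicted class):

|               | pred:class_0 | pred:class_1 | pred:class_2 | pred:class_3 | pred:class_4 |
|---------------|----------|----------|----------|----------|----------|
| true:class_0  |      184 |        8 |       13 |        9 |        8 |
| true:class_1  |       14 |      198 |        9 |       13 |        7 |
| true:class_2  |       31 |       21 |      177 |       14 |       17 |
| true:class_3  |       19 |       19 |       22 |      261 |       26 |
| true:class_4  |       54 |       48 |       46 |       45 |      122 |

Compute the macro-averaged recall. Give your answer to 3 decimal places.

Per-class recall (TP/(TP+FN)):
  class_0: TP=184, FN=8+13+9+8=38 → 184/222 = 0.8288
  class_1: TP=198, FN=14+9+13+7=43 → 198/241 = 0.8216
  class_2: TP=177, FN=31+21+14+17=83 → 177/260 = 0.6808
  class_3: TP=261, FN=19+19+22+26=86 → 261/347 = 0.7522
  class_4: TP=122, FN=54+48+46+45=193 → 122/315 = 0.3873
Macro-recall = mean = (0.8288 + 0.8216 + 0.6808 + 0.7522 + 0.3873) / 5 = 0.694

0.694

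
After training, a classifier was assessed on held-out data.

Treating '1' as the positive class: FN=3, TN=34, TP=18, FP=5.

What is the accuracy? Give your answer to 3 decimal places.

Accuracy = (TP+TN)/N = (18+34)/60 = 0.867

0.867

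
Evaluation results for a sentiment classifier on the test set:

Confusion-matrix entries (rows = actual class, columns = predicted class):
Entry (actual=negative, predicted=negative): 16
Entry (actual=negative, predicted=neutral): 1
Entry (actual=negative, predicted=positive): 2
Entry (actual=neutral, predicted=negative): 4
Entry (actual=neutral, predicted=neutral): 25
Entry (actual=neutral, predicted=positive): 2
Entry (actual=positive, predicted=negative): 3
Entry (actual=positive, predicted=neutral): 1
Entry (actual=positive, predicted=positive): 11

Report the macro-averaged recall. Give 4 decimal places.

Per-class recall (TP/(TP+FN)):
  negative: TP=16, FN=1+2=3 → 16/19 = 0.84211
  neutral: TP=25, FN=4+2=6 → 25/31 = 0.80645
  positive: TP=11, FN=3+1=4 → 11/15 = 0.73333
Macro-recall = mean = (0.84211 + 0.80645 + 0.73333) / 3 = 0.7940

0.7940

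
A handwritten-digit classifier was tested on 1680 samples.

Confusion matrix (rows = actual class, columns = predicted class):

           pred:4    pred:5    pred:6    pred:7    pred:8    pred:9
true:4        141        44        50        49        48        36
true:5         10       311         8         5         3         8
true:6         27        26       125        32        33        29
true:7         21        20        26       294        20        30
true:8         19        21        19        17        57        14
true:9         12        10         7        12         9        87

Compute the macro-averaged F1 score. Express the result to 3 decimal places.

Per-class F1 score (2·TP/(2·TP+FP+FN)):
  4: TP=141, FP=10+27+21+19+12=89, FN=44+50+49+48+36=227 → 282/598 = 0.4716
  5: TP=311, FP=44+26+20+21+10=121, FN=10+8+5+3+8=34 → 622/777 = 0.8005
  6: TP=125, FP=50+8+26+19+7=110, FN=27+26+32+33+29=147 → 250/507 = 0.4931
  7: TP=294, FP=49+5+32+17+12=115, FN=21+20+26+20+30=117 → 588/820 = 0.7171
  8: TP=57, FP=48+3+33+20+9=113, FN=19+21+19+17+14=90 → 114/317 = 0.3596
  9: TP=87, FP=36+8+29+30+14=117, FN=12+10+7+12+9=50 → 174/341 = 0.5103
Macro-F1 score = mean = (0.4716 + 0.8005 + 0.4931 + 0.7171 + 0.3596 + 0.5103) / 6 = 0.559

0.559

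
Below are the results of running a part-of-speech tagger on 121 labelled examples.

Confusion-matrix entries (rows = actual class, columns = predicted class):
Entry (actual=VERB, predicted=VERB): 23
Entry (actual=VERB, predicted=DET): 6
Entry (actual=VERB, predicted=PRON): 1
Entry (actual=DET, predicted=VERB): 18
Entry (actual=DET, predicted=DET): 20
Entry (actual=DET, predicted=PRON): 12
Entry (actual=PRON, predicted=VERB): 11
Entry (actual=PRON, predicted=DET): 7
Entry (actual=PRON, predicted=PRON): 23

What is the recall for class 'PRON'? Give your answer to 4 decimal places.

Take TP from the diagonal, FP from the rest of the 'PRON' prediction marginal, FN from the rest of the 'PRON' actual marginal.
recall = TP/(TP+FN).
PRON: TP=23, FN=11+7=18 → 23/41 = 0.56098

0.5610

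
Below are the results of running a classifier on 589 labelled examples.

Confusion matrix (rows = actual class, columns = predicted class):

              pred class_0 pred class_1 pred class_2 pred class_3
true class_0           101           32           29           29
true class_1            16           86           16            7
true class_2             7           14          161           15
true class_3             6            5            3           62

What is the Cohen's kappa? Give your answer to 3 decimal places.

0.587

Observed agreement pₒ = trace/N = 410/589 = 0.6961
Expected agreement pₑ = Σ (rowᵢ·colᵢ)/N² = (191·130 + 125·137 + 197·209 + 76·113)/589² = 0.2644
κ = (pₒ − pₑ)/(1 − pₑ) = (0.6961 − 0.2644)/(1 − 0.2644) = 0.587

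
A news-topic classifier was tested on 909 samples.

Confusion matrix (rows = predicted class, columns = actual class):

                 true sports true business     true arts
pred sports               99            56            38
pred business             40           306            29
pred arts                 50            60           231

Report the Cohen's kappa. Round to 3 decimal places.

0.532

Observed agreement pₒ = trace/N = 636/909 = 0.6997
Expected agreement pₑ = Σ (rowᵢ·colᵢ)/N² = (189·193 + 422·375 + 298·341)/909² = 0.3586
κ = (pₒ − pₑ)/(1 − pₑ) = (0.6997 − 0.3586)/(1 − 0.3586) = 0.532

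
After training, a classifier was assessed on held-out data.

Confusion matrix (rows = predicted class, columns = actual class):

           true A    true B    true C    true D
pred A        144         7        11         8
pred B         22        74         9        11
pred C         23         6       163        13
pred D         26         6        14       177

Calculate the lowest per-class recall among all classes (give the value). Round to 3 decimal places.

0.670

Per-class recall (TP/(TP+FN)):
  A: TP=144, FN=22+23+26=71 → 144/215 = 0.6698
  B: TP=74, FN=7+6+6=19 → 74/93 = 0.7957
  C: TP=163, FN=11+9+14=34 → 163/197 = 0.8274
  D: TP=177, FN=8+11+13=32 → 177/209 = 0.8469
Lowest is class 'A' with recall = 0.670.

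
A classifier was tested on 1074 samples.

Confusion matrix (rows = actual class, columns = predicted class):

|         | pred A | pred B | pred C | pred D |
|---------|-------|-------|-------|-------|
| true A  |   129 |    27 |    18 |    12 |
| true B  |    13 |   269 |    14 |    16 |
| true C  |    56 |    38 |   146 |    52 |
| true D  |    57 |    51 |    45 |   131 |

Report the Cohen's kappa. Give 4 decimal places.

0.5022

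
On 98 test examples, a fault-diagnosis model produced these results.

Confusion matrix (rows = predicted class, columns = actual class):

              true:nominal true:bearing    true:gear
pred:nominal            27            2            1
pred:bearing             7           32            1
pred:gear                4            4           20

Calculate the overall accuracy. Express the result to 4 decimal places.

0.8061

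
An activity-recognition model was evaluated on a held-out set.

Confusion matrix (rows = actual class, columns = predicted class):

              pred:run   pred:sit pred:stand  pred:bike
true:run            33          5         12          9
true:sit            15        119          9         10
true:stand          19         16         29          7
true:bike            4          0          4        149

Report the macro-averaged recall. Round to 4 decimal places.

0.6736

Per-class recall (TP/(TP+FN)):
  run: TP=33, FN=5+12+9=26 → 33/59 = 0.55932
  sit: TP=119, FN=15+9+10=34 → 119/153 = 0.77778
  stand: TP=29, FN=19+16+7=42 → 29/71 = 0.40845
  bike: TP=149, FN=4+0+4=8 → 149/157 = 0.94904
Macro-recall = mean = (0.55932 + 0.77778 + 0.40845 + 0.94904) / 4 = 0.6736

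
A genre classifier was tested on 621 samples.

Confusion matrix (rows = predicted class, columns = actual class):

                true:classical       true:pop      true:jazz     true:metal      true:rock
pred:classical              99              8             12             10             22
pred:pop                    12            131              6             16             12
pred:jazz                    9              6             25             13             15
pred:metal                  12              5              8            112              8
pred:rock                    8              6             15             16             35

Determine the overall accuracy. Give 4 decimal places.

Accuracy = trace / total = (99+131+25+112+35=402) / 621 = 402/621 = 0.6473

0.6473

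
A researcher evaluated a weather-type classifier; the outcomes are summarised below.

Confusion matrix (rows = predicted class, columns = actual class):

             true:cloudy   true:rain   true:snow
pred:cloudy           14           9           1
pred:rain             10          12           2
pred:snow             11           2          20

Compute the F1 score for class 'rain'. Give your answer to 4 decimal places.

One-vs-rest for 'rain': TP = diagonal; FP = other classes predicted 'rain'; FN = 'rain' predicted as other.
F1 score = 2·TP/(2·TP+FP+FN).
rain: TP=12, FP=10+2=12, FN=9+2=11 → 24/47 = 0.51064

0.5106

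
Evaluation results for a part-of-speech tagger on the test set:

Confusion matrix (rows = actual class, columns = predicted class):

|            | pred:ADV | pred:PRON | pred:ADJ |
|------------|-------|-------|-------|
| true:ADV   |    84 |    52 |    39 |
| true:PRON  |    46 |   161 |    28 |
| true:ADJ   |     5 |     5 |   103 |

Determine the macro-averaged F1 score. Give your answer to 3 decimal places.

0.660

Per-class F1 score (2·TP/(2·TP+FP+FN)):
  ADV: TP=84, FP=46+5=51, FN=52+39=91 → 168/310 = 0.5419
  PRON: TP=161, FP=52+5=57, FN=46+28=74 → 322/453 = 0.7108
  ADJ: TP=103, FP=39+28=67, FN=5+5=10 → 206/283 = 0.7279
Macro-F1 score = mean = (0.5419 + 0.7108 + 0.7279) / 3 = 0.660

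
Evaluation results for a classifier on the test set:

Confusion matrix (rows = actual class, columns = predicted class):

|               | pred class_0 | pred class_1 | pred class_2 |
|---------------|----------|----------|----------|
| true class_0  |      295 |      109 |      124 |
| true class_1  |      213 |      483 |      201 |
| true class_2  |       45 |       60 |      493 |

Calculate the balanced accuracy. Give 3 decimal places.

Balanced accuracy = mean of per-class recall.
  class_0: recall = 295/528 = 0.5587
  class_1: recall = 483/897 = 0.5385
  class_2: recall = 493/598 = 0.8244
Mean = (0.5587 + 0.5385 + 0.8244) / 3 = 0.641

0.641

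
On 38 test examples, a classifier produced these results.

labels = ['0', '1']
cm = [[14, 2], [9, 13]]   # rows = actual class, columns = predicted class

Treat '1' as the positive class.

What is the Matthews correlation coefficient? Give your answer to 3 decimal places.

MCC = (TP·TN − FP·FN) / √((TP+FP)(TP+FN)(TN+FP)(TN+FN))
Numerator = 13·14 − 2·9 = 164
Denominator = √(15·22·16·23) = √121440 = 348.4824
MCC = 164 / 348.4824 = 0.471

0.471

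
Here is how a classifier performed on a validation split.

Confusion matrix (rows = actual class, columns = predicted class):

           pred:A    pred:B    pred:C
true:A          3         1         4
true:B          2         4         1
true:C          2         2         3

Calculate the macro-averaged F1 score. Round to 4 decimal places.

Per-class F1 score (2·TP/(2·TP+FP+FN)):
  A: TP=3, FP=2+2=4, FN=1+4=5 → 6/15 = 0.40000
  B: TP=4, FP=1+2=3, FN=2+1=3 → 8/14 = 0.57143
  C: TP=3, FP=4+1=5, FN=2+2=4 → 6/15 = 0.40000
Macro-F1 score = mean = (0.40000 + 0.57143 + 0.40000) / 3 = 0.4571

0.4571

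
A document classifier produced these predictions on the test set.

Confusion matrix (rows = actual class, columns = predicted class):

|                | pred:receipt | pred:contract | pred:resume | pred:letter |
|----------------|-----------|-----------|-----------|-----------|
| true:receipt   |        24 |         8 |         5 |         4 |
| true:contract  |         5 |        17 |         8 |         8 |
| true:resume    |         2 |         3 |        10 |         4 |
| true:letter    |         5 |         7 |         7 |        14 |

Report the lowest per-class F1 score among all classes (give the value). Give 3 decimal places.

0.408

Per-class F1 score (2·TP/(2·TP+FP+FN)):
  receipt: TP=24, FP=5+2+5=12, FN=8+5+4=17 → 48/77 = 0.6234
  contract: TP=17, FP=8+3+7=18, FN=5+8+8=21 → 34/73 = 0.4658
  resume: TP=10, FP=5+8+7=20, FN=2+3+4=9 → 20/49 = 0.4082
  letter: TP=14, FP=4+8+4=16, FN=5+7+7=19 → 28/63 = 0.4444
Lowest is class 'resume' with F1 score = 0.408.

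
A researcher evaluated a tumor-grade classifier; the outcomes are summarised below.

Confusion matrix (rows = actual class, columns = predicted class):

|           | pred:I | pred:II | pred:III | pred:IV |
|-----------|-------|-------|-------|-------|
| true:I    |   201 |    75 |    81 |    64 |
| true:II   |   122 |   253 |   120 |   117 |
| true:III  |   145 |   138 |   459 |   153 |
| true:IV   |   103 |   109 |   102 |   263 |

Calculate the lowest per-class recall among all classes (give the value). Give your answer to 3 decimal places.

Per-class recall (TP/(TP+FN)):
  I: TP=201, FN=75+81+64=220 → 201/421 = 0.4774
  II: TP=253, FN=122+120+117=359 → 253/612 = 0.4134
  III: TP=459, FN=145+138+153=436 → 459/895 = 0.5128
  IV: TP=263, FN=103+109+102=314 → 263/577 = 0.4558
Lowest is class 'II' with recall = 0.413.

0.413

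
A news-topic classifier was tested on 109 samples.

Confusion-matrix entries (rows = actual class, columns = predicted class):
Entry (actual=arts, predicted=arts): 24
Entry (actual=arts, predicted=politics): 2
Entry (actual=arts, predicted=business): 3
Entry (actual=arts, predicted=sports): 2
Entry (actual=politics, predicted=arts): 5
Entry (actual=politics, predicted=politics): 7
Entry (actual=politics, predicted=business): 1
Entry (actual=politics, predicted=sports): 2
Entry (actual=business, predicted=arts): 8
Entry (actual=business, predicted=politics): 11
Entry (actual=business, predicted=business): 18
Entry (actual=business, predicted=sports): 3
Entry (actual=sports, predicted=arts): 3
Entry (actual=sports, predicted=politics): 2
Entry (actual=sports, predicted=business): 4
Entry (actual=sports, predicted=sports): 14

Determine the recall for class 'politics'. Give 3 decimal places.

0.467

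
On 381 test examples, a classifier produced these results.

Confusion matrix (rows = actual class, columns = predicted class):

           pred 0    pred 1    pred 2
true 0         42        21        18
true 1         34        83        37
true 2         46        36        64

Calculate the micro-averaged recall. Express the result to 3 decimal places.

Micro-averaging pools counts across classes: ΣTP=189, ΣFP=192, ΣFN=192.
Micro-recall = TP/(TP+FN) on pooled counts = 0.496 (equals overall accuracy in single-label multiclass).

0.496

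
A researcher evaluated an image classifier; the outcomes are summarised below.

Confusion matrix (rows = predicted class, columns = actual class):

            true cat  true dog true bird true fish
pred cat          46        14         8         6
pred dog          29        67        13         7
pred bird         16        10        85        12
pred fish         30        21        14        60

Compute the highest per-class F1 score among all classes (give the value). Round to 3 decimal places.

0.700

Per-class F1 score (2·TP/(2·TP+FP+FN)):
  cat: TP=46, FP=14+8+6=28, FN=29+16+30=75 → 92/195 = 0.4718
  dog: TP=67, FP=29+13+7=49, FN=14+10+21=45 → 134/228 = 0.5877
  bird: TP=85, FP=16+10+12=38, FN=8+13+14=35 → 170/243 = 0.6996
  fish: TP=60, FP=30+21+14=65, FN=6+7+12=25 → 120/210 = 0.5714
Highest is class 'bird' with F1 score = 0.700.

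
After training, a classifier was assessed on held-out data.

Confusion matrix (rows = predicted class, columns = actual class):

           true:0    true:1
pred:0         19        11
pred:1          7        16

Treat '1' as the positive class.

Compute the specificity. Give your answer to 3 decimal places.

0.731

Specificity = TN/(TN+FP) = 19/(19+7) = 0.731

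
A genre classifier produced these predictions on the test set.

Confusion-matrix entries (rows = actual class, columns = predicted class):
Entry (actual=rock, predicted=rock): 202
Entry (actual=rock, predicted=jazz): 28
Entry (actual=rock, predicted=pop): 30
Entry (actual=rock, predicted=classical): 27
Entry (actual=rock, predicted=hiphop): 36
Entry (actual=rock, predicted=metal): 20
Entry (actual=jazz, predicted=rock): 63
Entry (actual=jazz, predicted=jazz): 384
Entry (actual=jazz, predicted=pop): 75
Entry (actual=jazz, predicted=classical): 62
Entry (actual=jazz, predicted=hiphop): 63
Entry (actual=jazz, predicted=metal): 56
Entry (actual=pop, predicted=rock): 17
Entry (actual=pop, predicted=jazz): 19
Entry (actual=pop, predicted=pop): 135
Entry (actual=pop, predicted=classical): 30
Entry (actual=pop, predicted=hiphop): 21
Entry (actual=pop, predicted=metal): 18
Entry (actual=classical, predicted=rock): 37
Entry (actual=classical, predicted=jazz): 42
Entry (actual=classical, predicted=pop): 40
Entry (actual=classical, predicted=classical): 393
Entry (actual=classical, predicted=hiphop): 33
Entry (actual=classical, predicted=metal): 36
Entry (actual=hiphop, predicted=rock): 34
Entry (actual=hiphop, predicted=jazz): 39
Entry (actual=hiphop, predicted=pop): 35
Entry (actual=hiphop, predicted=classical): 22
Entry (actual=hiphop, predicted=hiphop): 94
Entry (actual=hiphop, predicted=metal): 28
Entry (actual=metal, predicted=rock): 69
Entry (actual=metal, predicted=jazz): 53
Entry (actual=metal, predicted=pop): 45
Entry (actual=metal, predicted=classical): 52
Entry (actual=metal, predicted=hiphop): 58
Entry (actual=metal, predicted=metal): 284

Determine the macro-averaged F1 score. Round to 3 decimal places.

0.527

Per-class F1 score (2·TP/(2·TP+FP+FN)):
  rock: TP=202, FP=63+17+37+34+69=220, FN=28+30+27+36+20=141 → 404/765 = 0.5281
  jazz: TP=384, FP=28+19+42+39+53=181, FN=63+75+62+63+56=319 → 768/1268 = 0.6057
  pop: TP=135, FP=30+75+40+35+45=225, FN=17+19+30+21+18=105 → 270/600 = 0.4500
  classical: TP=393, FP=27+62+30+22+52=193, FN=37+42+40+33+36=188 → 786/1167 = 0.6735
  hiphop: TP=94, FP=36+63+21+33+58=211, FN=34+39+35+22+28=158 → 188/557 = 0.3375
  metal: TP=284, FP=20+56+18+36+28=158, FN=69+53+45+52+58=277 → 568/1003 = 0.5663
Macro-F1 score = mean = (0.5281 + 0.6057 + 0.4500 + 0.6735 + 0.3375 + 0.5663) / 6 = 0.527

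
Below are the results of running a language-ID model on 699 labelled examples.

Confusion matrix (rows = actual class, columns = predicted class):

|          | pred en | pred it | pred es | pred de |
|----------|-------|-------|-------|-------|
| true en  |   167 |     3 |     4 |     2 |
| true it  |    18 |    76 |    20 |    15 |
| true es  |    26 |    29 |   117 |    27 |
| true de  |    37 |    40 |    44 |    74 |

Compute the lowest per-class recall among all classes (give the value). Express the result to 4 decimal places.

Per-class recall (TP/(TP+FN)):
  en: TP=167, FN=3+4+2=9 → 167/176 = 0.94886
  it: TP=76, FN=18+20+15=53 → 76/129 = 0.58915
  es: TP=117, FN=26+29+27=82 → 117/199 = 0.58794
  de: TP=74, FN=37+40+44=121 → 74/195 = 0.37949
Lowest is class 'de' with recall = 0.3795.

0.3795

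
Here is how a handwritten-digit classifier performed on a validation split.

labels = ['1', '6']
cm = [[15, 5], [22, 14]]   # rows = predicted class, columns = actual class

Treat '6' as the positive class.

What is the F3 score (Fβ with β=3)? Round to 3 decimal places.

Fβ = (1+β²)·TP / ((1+β²)·TP + β²·FN + FP), with β²=9
= 10·14 / (10·14 + 9·5 + 22) = 0.676

0.676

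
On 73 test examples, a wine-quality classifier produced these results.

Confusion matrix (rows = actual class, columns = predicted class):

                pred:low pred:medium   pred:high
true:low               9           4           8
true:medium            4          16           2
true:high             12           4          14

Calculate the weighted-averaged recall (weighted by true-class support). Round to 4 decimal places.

Per-class recall (TP/(TP+FN)):
  low: TP=9, FN=4+8=12 → 9/21 = 0.42857
  medium: TP=16, FN=4+2=6 → 16/22 = 0.72727
  high: TP=14, FN=12+4=16 → 14/30 = 0.46667
Weighted-recall = Σ (supportᵢ/N)·recallᵢ with N=73: (21/73)·0.42857 + (22/73)·0.72727 + (30/73)·0.46667 = 0.5342

0.5342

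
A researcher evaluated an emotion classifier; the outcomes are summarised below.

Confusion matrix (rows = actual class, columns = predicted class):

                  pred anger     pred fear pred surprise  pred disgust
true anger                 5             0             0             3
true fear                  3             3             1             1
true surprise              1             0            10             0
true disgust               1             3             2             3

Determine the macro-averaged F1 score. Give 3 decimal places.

0.548

Per-class F1 score (2·TP/(2·TP+FP+FN)):
  anger: TP=5, FP=3+1+1=5, FN=0+0+3=3 → 10/18 = 0.5556
  fear: TP=3, FP=0+0+3=3, FN=3+1+1=5 → 6/14 = 0.4286
  surprise: TP=10, FP=0+1+2=3, FN=1+0+0=1 → 20/24 = 0.8333
  disgust: TP=3, FP=3+1+0=4, FN=1+3+2=6 → 6/16 = 0.3750
Macro-F1 score = mean = (0.5556 + 0.4286 + 0.8333 + 0.3750) / 4 = 0.548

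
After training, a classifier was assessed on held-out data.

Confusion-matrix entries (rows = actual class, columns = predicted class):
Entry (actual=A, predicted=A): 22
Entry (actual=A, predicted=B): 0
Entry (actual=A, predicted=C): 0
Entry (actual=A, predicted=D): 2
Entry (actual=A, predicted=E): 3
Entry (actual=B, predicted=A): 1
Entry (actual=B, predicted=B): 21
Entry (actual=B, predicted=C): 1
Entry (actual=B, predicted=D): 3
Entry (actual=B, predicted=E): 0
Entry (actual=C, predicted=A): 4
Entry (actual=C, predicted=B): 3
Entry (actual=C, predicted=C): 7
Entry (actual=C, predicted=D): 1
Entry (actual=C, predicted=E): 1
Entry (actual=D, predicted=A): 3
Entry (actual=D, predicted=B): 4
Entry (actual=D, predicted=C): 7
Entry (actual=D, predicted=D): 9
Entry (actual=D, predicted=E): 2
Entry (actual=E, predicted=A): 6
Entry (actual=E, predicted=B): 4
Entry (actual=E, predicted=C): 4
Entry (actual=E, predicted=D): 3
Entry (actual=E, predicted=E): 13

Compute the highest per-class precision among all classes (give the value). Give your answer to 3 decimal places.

0.684

Per-class precision (TP/(TP+FP)):
  A: TP=22, FP=1+4+3+6=14 → 22/36 = 0.6111
  B: TP=21, FP=0+3+4+4=11 → 21/32 = 0.6563
  C: TP=7, FP=0+1+7+4=12 → 7/19 = 0.3684
  D: TP=9, FP=2+3+1+3=9 → 9/18 = 0.5000
  E: TP=13, FP=3+0+1+2=6 → 13/19 = 0.6842
Highest is class 'E' with precision = 0.684.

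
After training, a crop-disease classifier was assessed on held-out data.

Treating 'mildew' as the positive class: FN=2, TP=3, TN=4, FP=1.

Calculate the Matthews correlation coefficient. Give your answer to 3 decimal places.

0.408

MCC = (TP·TN − FP·FN) / √((TP+FP)(TP+FN)(TN+FP)(TN+FN))
Numerator = 3·4 − 1·2 = 10
Denominator = √(4·5·5·6) = √600 = 24.4949
MCC = 10 / 24.4949 = 0.408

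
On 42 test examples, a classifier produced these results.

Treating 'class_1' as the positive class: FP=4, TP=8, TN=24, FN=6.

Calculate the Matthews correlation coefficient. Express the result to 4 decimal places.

MCC = (TP·TN − FP·FN) / √((TP+FP)(TP+FN)(TN+FP)(TN+FN))
Numerator = 8·24 − 4·6 = 168
Denominator = √(12·14·28·30) = √141120 = 375.6594
MCC = 168 / 375.6594 = 0.4472

0.4472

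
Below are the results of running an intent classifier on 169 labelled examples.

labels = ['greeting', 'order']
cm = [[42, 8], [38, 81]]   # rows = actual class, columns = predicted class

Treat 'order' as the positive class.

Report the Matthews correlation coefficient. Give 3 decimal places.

0.476

MCC = (TP·TN − FP·FN) / √((TP+FP)(TP+FN)(TN+FP)(TN+FN))
Numerator = 81·42 − 8·38 = 3098
Denominator = √(89·119·50·80) = √42364000 = 6508.7633
MCC = 3098 / 6508.7633 = 0.476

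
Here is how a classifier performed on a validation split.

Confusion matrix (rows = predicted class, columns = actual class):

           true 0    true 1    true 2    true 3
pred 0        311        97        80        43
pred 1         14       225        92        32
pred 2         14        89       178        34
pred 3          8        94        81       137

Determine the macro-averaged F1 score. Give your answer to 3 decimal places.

0.547

Per-class F1 score (2·TP/(2·TP+FP+FN)):
  0: TP=311, FP=97+80+43=220, FN=14+14+8=36 → 622/878 = 0.7084
  1: TP=225, FP=14+92+32=138, FN=97+89+94=280 → 450/868 = 0.5184
  2: TP=178, FP=14+89+34=137, FN=80+92+81=253 → 356/746 = 0.4772
  3: TP=137, FP=8+94+81=183, FN=43+32+34=109 → 274/566 = 0.4841
Macro-F1 score = mean = (0.7084 + 0.5184 + 0.4772 + 0.4841) / 4 = 0.547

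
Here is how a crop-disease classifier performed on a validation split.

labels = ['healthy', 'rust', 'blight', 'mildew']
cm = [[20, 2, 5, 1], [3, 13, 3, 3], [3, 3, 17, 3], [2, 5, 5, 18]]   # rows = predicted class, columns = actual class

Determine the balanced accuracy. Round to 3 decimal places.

0.642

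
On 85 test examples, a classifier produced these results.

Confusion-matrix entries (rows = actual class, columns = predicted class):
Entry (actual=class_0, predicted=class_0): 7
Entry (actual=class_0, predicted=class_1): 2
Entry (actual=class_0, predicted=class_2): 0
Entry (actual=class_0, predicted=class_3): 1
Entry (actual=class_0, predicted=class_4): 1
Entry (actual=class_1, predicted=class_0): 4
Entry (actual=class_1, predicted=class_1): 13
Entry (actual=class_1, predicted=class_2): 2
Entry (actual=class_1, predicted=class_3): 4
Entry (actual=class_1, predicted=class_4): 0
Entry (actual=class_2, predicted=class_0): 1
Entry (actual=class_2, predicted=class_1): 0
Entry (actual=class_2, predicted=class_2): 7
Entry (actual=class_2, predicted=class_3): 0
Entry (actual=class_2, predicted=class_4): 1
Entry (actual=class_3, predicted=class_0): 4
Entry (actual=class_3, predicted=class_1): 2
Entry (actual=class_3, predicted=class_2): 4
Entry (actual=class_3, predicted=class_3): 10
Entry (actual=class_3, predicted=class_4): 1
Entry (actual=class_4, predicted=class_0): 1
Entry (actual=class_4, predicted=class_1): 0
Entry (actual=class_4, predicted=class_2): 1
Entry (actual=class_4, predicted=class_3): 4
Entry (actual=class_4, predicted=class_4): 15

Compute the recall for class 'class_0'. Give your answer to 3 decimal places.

0.636

Take TP from the diagonal, FP from the rest of the 'class_0' prediction marginal, FN from the rest of the 'class_0' actual marginal.
recall = TP/(TP+FN).
class_0: TP=7, FN=2+0+1+1=4 → 7/11 = 0.6364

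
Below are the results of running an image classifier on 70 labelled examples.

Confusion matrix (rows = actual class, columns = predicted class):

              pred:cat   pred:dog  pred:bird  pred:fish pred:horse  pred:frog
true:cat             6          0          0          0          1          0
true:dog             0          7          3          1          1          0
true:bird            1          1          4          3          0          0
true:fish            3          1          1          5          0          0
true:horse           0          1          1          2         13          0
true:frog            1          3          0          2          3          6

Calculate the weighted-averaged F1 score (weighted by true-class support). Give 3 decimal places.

Per-class F1 score (2·TP/(2·TP+FP+FN)):
  cat: TP=6, FP=0+1+3+0+1=5, FN=0+0+0+1+0=1 → 12/18 = 0.6667
  dog: TP=7, FP=0+1+1+1+3=6, FN=0+3+1+1+0=5 → 14/25 = 0.5600
  bird: TP=4, FP=0+3+1+1+0=5, FN=1+1+3+0+0=5 → 8/18 = 0.4444
  fish: TP=5, FP=0+1+3+2+2=8, FN=3+1+1+0+0=5 → 10/23 = 0.4348
  horse: TP=13, FP=1+1+0+0+3=5, FN=0+1+1+2+0=4 → 26/35 = 0.7429
  frog: TP=6, FP=0+0+0+0+0=0, FN=1+3+0+2+3=9 → 12/21 = 0.5714
Weighted-F1 score = Σ (supportᵢ/N)·F1 scoreᵢ with N=70: (7/70)·0.6667 + (12/70)·0.5600 + (9/70)·0.4444 + (10/70)·0.4348 + (17/70)·0.7429 + (15/70)·0.5714 = 0.585

0.585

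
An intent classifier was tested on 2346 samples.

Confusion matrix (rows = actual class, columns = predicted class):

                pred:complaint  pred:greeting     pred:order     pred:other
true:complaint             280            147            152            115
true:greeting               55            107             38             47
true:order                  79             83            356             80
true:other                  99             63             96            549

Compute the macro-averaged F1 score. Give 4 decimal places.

0.5140

Per-class F1 score (2·TP/(2·TP+FP+FN)):
  complaint: TP=280, FP=55+79+99=233, FN=147+152+115=414 → 560/1207 = 0.46396
  greeting: TP=107, FP=147+83+63=293, FN=55+38+47=140 → 214/647 = 0.33076
  order: TP=356, FP=152+38+96=286, FN=79+83+80=242 → 712/1240 = 0.57419
  other: TP=549, FP=115+47+80=242, FN=99+63+96=258 → 1098/1598 = 0.68711
Macro-F1 score = mean = (0.46396 + 0.33076 + 0.57419 + 0.68711) / 4 = 0.5140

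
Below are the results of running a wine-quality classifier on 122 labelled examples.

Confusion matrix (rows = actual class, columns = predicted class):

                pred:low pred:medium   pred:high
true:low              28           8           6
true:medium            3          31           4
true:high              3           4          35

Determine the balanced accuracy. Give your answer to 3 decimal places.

0.772

Balanced accuracy = mean of per-class recall.
  low: recall = 28/42 = 0.6667
  medium: recall = 31/38 = 0.8158
  high: recall = 35/42 = 0.8333
Mean = (0.6667 + 0.8158 + 0.8333) / 3 = 0.772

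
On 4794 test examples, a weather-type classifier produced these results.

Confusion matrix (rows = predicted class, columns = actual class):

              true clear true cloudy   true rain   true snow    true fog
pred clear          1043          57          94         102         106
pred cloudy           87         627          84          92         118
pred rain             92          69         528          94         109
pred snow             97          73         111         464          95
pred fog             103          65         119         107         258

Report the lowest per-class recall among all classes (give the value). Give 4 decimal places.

Per-class recall (TP/(TP+FN)):
  clear: TP=1043, FN=87+92+97+103=379 → 1043/1422 = 0.73347
  cloudy: TP=627, FN=57+69+73+65=264 → 627/891 = 0.70370
  rain: TP=528, FN=94+84+111+119=408 → 528/936 = 0.56410
  snow: TP=464, FN=102+92+94+107=395 → 464/859 = 0.54016
  fog: TP=258, FN=106+118+109+95=428 → 258/686 = 0.37609
Lowest is class 'fog' with recall = 0.3761.

0.3761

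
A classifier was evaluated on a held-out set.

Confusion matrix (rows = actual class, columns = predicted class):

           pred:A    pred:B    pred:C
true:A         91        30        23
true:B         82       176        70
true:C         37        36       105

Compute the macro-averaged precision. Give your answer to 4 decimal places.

0.5636

Per-class precision (TP/(TP+FP)):
  A: TP=91, FP=82+37=119 → 91/210 = 0.43333
  B: TP=176, FP=30+36=66 → 176/242 = 0.72727
  C: TP=105, FP=23+70=93 → 105/198 = 0.53030
Macro-precision = mean = (0.43333 + 0.72727 + 0.53030) / 3 = 0.5636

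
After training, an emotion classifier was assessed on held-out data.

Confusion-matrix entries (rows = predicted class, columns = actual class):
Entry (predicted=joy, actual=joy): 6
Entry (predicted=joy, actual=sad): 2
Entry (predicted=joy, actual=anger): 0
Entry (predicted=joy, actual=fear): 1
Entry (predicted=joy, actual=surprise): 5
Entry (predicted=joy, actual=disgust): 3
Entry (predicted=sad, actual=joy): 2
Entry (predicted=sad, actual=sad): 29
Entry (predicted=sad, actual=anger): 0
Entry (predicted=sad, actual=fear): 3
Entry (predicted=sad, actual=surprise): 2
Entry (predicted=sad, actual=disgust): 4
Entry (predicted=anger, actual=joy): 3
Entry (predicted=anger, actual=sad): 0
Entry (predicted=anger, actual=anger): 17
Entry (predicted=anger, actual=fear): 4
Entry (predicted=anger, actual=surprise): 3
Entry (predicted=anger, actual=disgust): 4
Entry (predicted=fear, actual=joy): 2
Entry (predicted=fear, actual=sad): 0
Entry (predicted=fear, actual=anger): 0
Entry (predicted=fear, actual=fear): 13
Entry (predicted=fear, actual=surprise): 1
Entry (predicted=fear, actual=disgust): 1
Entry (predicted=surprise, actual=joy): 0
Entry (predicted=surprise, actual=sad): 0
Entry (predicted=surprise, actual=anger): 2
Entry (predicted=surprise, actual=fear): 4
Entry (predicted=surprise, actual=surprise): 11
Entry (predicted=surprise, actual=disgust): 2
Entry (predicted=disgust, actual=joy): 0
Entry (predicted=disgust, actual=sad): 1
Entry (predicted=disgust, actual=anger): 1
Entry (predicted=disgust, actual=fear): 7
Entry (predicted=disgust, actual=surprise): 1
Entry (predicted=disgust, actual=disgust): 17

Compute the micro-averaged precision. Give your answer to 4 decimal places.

Micro-averaging pools counts across classes: ΣTP=93, ΣFP=58, ΣFN=58.
Micro-precision = TP/(TP+FP) on pooled counts = 0.6159 (equals overall accuracy in single-label multiclass).

0.6159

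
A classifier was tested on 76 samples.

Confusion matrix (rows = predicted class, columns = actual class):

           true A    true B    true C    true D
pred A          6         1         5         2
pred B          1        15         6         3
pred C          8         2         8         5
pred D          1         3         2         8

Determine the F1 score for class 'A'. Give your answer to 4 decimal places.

F1 score = 2·TP/(2·TP+FP+FN).
A: TP=6, FP=1+5+2=8, FN=1+8+1=10 → 12/30 = 0.40000

0.4000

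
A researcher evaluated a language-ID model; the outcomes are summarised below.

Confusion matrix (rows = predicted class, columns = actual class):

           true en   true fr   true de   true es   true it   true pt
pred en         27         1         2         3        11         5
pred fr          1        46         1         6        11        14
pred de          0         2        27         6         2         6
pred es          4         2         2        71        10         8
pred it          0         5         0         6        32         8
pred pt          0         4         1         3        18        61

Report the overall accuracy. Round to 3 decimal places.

0.650

Accuracy = trace / total = (27+46+27+71+32+61=264) / 406 = 264/406 = 0.650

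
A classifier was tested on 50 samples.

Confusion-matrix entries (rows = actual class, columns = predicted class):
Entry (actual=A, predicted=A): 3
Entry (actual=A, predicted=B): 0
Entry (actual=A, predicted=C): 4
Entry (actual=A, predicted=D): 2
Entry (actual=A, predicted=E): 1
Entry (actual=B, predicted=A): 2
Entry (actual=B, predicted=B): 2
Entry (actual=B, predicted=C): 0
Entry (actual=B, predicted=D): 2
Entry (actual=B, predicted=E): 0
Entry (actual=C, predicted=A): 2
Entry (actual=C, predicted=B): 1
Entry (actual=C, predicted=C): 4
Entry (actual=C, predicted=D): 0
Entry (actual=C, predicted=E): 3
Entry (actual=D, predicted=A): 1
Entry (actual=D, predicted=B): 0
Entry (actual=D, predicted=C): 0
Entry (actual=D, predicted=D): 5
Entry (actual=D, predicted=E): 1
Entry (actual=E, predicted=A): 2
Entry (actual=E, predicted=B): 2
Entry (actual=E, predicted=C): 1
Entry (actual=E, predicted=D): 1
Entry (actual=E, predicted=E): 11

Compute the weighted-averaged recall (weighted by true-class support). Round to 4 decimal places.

0.5000

Per-class recall (TP/(TP+FN)):
  A: TP=3, FN=0+4+2+1=7 → 3/10 = 0.30000
  B: TP=2, FN=2+0+2+0=4 → 2/6 = 0.33333
  C: TP=4, FN=2+1+0+3=6 → 4/10 = 0.40000
  D: TP=5, FN=1+0+0+1=2 → 5/7 = 0.71429
  E: TP=11, FN=2+2+1+1=6 → 11/17 = 0.64706
Weighted-recall = Σ (supportᵢ/N)·recallᵢ with N=50: (10/50)·0.30000 + (6/50)·0.33333 + (10/50)·0.40000 + (7/50)·0.71429 + (17/50)·0.64706 = 0.5000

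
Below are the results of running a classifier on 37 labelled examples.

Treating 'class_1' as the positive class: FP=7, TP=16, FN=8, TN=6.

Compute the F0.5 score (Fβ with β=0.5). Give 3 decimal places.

Fβ = (1+β²)·TP / ((1+β²)·TP + β²·FN + FP), with β²=1/4
= 1.25·16 / (1.25·16 + 0.25·8 + 7) = 0.690

0.690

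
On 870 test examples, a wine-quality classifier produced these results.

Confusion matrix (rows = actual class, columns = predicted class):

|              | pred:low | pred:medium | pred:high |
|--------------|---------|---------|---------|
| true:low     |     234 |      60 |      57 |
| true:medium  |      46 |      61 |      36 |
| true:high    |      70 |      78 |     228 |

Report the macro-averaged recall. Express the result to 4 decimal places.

Per-class recall (TP/(TP+FN)):
  low: TP=234, FN=60+57=117 → 234/351 = 0.66667
  medium: TP=61, FN=46+36=82 → 61/143 = 0.42657
  high: TP=228, FN=70+78=148 → 228/376 = 0.60638
Macro-recall = mean = (0.66667 + 0.42657 + 0.60638) / 3 = 0.5665

0.5665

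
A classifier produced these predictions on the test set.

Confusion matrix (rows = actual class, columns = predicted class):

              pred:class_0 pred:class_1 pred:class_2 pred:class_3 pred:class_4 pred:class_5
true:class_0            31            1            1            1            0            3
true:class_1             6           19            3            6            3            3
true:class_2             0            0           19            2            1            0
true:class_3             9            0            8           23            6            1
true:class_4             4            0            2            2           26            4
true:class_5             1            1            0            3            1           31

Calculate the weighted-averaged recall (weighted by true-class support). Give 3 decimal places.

0.674

Per-class recall (TP/(TP+FN)):
  class_0: TP=31, FN=1+1+1+0+3=6 → 31/37 = 0.8378
  class_1: TP=19, FN=6+3+6+3+3=21 → 19/40 = 0.4750
  class_2: TP=19, FN=0+0+2+1+0=3 → 19/22 = 0.8636
  class_3: TP=23, FN=9+0+8+6+1=24 → 23/47 = 0.4894
  class_4: TP=26, FN=4+0+2+2+4=12 → 26/38 = 0.6842
  class_5: TP=31, FN=1+1+0+3+1=6 → 31/37 = 0.8378
Weighted-recall = Σ (supportᵢ/N)·recallᵢ with N=221: (37/221)·0.8378 + (40/221)·0.4750 + (22/221)·0.8636 + (47/221)·0.4894 + (38/221)·0.6842 + (37/221)·0.8378 = 0.674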